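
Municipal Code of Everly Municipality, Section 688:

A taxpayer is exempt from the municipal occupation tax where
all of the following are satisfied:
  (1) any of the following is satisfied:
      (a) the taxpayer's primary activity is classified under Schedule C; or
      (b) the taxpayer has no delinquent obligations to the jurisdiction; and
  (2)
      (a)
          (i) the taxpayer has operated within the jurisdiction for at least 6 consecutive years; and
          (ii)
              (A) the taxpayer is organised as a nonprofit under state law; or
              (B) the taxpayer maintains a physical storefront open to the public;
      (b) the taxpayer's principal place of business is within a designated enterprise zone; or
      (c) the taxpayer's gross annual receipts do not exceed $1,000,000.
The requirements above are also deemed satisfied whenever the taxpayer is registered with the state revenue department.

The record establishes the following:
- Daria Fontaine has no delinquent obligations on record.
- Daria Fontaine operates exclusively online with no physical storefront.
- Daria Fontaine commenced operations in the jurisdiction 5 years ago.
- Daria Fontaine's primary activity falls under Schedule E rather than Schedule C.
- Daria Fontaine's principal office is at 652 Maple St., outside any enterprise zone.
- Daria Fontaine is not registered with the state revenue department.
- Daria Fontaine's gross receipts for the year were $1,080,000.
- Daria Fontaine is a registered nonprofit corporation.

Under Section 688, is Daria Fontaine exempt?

(a) Schedule C activity — not met.
(b) no delinquency — satisfied.
(1) = F OR T = true.
(i) ≥ 6 yrs in jurisdiction — not satisfied.
(A) nonprofit — met.
(B) has storefront — not satisfied.
(ii) = T OR F = true.
So (a) is not satisfied (F AND T).
(b) in enterprise zone — fails.
(c) receipts ≤ $1,000,000 — not satisfied.
So (2) is not satisfied (F OR F OR F).
Overall = T AND F = false.
Exception (state-registered) — not satisfied.
Result: main false OR exception false → false.

No — not exempt.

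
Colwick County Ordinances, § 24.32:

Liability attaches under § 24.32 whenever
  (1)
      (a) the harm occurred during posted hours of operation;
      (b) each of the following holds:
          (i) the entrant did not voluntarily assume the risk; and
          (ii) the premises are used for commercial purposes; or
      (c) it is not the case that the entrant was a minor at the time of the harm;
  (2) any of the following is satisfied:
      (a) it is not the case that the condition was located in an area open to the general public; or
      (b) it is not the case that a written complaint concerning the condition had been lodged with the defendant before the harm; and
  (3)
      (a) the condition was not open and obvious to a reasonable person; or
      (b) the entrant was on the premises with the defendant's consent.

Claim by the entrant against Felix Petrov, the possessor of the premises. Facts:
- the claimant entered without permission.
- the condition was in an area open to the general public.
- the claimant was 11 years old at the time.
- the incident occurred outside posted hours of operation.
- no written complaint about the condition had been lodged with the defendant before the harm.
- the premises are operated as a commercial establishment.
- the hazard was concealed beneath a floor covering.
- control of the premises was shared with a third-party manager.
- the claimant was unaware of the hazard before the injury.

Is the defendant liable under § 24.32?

(a) during posted hours — not met.
(i) no assumed risk — satisfied.
(ii) commercial use — holds.
(b) = T AND T = true.
(c) not (entrant a minor) — fails.
So (1) is satisfied (F OR T OR F).
(a) not (public area) — not satisfied.
(b) not (complaint lodged) — met.
So (2) is satisfied (F OR T).
(a) not open/obvious — satisfied.
(b) consent to enter — not met.
So (3) is satisfied (T OR F).
Overall = T AND T AND T = true.

Yes — liable.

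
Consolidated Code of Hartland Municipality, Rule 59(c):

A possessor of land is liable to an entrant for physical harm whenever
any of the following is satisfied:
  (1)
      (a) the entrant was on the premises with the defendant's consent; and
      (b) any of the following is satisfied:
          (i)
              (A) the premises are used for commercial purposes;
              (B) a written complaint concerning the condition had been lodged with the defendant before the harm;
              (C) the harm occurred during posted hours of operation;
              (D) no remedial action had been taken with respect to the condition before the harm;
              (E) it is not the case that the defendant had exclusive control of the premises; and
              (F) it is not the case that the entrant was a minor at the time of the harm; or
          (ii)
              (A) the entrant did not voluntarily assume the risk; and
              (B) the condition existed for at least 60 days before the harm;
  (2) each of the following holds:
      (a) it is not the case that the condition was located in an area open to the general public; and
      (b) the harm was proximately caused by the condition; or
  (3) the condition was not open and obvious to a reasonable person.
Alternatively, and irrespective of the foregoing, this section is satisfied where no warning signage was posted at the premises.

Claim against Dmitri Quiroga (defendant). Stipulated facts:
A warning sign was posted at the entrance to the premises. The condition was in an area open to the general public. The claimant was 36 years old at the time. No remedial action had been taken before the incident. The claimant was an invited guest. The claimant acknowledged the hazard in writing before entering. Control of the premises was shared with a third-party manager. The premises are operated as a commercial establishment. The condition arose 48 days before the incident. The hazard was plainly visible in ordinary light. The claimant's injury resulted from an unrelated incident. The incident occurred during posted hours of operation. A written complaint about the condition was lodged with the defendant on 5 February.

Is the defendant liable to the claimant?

Yes — liable.

(a) consent to enter — met.
(A) commercial use — satisfied.
(B) complaint lodged — met.
(C) during posted hours — met.
(D) no remedial action — met.
(E) not (exclusive control) — satisfied.
(F) not (entrant a minor) — holds.
So (i) is satisfied (T AND T AND T AND T AND T AND T).
(A) no assumed risk — not satisfied.
(B) condition ≥60 days old — fails.
(ii) = F AND F = false.
(b): T OR F → true.
So (1) is satisfied (T AND T).
(a) not (public area) — not satisfied.
(b) proximate cause — fails.
(2): F AND F → false.
(3) not open/obvious — not met.
Overall = T OR F OR F = true.
Exception (no signage posted) — not satisfied.
Result: main true OR exception false → true.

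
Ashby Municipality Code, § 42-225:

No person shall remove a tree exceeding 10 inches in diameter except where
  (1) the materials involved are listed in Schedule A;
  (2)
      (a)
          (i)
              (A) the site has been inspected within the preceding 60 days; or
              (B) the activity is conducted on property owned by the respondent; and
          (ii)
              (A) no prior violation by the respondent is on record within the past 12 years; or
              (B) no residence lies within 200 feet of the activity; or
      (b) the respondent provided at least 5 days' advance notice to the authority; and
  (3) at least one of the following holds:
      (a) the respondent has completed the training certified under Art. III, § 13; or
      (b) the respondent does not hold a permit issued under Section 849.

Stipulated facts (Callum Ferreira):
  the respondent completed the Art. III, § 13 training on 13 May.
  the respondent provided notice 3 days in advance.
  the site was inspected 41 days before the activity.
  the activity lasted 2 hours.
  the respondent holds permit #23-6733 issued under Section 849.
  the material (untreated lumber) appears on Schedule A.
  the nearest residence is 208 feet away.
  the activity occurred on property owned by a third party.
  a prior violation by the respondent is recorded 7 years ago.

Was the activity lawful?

Yes — lawful.

(1) Schedule A material — met.
(A) site inspected — satisfied.
(B) own property — not met.
(i) = T OR F = true.
(A) no prior violation — not met.
(B) no residence in 200 ft — satisfied.
(ii): F OR T → true.
(a): T AND T → true.
(b) ≥5 days' notice — not met.
(2) = T OR F = true.
(a) training certified — met.
(b) not (holds permit) — not met.
(3): T OR F → true.
So Overall is satisfied (T AND T AND T).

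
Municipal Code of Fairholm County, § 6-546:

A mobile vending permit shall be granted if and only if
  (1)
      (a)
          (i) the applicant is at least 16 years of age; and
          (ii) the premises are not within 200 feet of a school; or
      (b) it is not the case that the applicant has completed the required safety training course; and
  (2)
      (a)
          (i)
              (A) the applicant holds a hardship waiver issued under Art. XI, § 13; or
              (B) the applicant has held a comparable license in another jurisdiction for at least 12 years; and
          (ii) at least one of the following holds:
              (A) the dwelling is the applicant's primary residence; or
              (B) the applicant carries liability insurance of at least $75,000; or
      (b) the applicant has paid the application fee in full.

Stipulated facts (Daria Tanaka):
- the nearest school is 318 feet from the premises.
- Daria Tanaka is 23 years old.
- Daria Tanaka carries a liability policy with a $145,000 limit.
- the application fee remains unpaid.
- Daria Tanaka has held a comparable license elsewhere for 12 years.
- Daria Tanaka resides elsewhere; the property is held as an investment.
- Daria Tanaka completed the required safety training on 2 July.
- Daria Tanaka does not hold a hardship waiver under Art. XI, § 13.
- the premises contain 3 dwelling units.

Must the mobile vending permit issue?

Yes — granted.

(i) age ≥ 16 — met.
(ii) ≥200 ft from school — holds.
(a) = T AND T = true.
(b) not (safety training) — fails.
So (1) is satisfied (T OR F).
(A) hardship waiver — not met.
(B) prior license ≥ 12 yr — satisfied.
(i) = F OR T = true.
(A) primary residence — not satisfied.
(B) insurance ≥ $75,000 — satisfied.
(ii) = F OR T = true.
So (a) is satisfied (T AND T).
(b) fee paid — fails.
(2): T OR F → true.
So Overall is satisfied (T AND T).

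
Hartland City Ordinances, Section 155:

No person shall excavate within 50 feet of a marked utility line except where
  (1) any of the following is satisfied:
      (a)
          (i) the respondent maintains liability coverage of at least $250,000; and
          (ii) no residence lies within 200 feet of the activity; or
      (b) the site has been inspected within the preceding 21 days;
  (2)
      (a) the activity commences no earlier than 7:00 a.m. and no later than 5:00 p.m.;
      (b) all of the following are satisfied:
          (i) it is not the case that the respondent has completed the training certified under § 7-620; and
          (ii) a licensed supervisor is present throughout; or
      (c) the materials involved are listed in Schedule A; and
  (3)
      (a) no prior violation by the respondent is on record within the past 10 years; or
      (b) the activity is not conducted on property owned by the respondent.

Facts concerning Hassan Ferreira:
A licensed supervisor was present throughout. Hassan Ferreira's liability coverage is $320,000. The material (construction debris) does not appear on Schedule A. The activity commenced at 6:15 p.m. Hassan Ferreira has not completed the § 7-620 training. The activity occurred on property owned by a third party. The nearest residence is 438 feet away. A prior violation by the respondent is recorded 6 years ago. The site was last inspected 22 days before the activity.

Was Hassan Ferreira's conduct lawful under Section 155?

Yes — lawful.

(i) coverage ≥ $250,000 — satisfied.
(ii) no residence in 200 ft — holds.
So (a) is satisfied (T AND T).
(b) site inspected — not met.
(1) = T OR F = true.
(a) start within hours — not satisfied.
(i) not (training certified) — holds.
(ii) supervisor present — satisfied.
So (b) is satisfied (T AND T).
(c) Schedule A material — fails.
(2) = F OR T OR F = true.
(a) no prior violation — not met.
(b) not (own property) — holds.
(3) = F OR T = true.
Overall: T AND T AND T → true.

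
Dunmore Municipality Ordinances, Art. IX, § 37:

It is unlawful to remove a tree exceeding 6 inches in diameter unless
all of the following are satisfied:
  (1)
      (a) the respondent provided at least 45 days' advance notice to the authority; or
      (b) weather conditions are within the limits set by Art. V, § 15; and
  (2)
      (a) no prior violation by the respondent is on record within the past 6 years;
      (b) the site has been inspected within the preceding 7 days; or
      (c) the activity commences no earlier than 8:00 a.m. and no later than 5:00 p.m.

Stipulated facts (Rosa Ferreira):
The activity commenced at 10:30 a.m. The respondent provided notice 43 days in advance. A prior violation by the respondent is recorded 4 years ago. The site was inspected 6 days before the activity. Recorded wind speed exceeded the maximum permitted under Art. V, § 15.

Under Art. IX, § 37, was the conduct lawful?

(a) ≥45 days' notice — not met.
(b) weather ok — not satisfied.
So (1) is not satisfied (F OR F).
(a) no prior violation — fails.
(b) site inspected — satisfied.
(c) start within hours — holds.
(2): F OR T OR T → true.
Overall = F AND T = false.

No — unlawful.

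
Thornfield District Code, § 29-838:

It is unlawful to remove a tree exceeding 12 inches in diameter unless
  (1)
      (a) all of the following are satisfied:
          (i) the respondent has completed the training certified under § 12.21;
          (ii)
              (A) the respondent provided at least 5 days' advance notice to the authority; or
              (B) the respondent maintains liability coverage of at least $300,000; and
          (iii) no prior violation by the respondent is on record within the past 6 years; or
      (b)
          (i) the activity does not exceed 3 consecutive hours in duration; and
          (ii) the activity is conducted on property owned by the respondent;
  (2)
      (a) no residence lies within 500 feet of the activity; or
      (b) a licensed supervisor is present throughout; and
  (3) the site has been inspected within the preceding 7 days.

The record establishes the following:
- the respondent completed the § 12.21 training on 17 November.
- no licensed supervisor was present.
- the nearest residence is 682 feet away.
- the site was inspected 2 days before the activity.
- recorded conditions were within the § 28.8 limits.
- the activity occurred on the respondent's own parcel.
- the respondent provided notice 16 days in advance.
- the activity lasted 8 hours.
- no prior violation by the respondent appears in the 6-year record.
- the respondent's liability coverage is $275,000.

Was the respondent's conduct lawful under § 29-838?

(i) training certified — holds.
(A) ≥5 days' notice — satisfied.
(B) coverage ≥ $300,000 — not met.
So (ii) is satisfied (T OR F).
(iii) no prior violation — holds.
(a) = T AND T AND T = true.
(i) ≤ 3 hrs duration — fails.
(ii) own property — holds.
(b): F AND T → false.
So (1) is satisfied (T OR F).
(a) no residence in 500 ft — holds.
(b) supervisor present — not met.
So (2) is satisfied (T OR F).
(3) site inspected — met.
Overall = T AND T AND T = true.

Yes — lawful.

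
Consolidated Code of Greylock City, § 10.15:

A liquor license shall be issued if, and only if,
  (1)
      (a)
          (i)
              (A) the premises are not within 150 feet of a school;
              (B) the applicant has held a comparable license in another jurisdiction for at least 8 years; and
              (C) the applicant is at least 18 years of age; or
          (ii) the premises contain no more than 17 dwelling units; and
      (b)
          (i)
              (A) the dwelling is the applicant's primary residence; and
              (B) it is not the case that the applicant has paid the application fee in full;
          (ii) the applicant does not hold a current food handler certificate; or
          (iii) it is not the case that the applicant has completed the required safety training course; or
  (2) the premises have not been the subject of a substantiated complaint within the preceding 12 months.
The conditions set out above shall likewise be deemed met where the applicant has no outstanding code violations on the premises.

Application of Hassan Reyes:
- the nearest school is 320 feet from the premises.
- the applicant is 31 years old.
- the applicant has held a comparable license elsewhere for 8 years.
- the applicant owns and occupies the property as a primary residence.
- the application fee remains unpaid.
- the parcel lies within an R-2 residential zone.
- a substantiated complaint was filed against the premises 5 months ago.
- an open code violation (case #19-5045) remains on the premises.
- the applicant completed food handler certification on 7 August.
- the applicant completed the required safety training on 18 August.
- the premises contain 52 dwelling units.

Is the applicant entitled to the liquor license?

(A) ≥150 ft from school — holds.
(B) prior license ≥ 8 yr — met.
(C) age ≥ 18 — satisfied.
So (i) is satisfied (T AND T AND T).
(ii) ≤ 17 units — not satisfied.
(a): T OR F → true.
(A) primary residence — satisfied.
(B) not (fee paid) — satisfied.
So (i) is satisfied (T AND T).
(ii) not (food handler cert.) — not met.
(iii) not (safety training) — not met.
(b) = T OR F OR F = true.
(1) = T AND T = true.
(2) no complaint in 12 mo. — not satisfied.
Overall = T OR F = true.
Exception (no code violations) — not satisfied.
Result: main true OR exception false → true.

Yes — granted.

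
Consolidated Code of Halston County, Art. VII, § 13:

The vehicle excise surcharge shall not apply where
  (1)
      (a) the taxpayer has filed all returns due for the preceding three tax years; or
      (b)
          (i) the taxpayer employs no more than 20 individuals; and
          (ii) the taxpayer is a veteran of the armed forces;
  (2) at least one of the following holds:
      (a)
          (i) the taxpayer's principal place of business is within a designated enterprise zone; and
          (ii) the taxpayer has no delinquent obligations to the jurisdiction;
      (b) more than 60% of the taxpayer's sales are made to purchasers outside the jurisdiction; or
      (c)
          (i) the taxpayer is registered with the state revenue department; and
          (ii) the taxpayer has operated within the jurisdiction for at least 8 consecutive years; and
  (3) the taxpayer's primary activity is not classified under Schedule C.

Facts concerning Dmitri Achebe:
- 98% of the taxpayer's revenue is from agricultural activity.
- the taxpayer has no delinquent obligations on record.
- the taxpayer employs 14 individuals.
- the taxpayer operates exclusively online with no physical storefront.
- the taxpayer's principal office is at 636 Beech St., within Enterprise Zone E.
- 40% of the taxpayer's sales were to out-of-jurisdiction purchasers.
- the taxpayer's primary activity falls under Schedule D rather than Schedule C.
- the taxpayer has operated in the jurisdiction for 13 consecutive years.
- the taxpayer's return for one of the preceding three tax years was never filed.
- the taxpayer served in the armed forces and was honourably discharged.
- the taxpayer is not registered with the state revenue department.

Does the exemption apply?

Yes — exempt.

(a) returns current — not met.
(i) ≤ 20 employees — holds.
(ii) veteran — holds.
(b): T AND T → true.
So (1) is satisfied (F OR T).
(i) in enterprise zone — satisfied.
(ii) no delinquency — holds.
(a) = T AND T = true.
(b) >60% out-of-jur. sales — not satisfied.
(i) state-registered — fails.
(ii) ≥ 8 yrs in jurisdiction — satisfied.
(c) = F AND T = false.
(2) = T OR F OR F = true.
(3) not (Schedule C activity) — met.
Overall = T AND T AND T = true.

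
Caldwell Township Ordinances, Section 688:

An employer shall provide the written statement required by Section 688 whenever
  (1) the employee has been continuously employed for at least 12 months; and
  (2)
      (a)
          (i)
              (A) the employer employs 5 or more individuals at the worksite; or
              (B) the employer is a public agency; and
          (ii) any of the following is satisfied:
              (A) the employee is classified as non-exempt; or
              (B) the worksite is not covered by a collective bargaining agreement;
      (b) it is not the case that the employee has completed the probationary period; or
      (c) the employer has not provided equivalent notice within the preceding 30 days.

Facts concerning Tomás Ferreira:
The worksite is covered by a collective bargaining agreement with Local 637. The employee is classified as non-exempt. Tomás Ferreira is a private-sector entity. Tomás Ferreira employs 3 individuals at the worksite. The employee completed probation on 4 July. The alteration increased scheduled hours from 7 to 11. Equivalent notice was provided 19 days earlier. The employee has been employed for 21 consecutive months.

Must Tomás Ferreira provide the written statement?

No — not required.

(1) tenure ≥ 12 mo. — holds.
(A) ≥ 5 at site — not met.
(B) public agency — fails.
(i): F OR F → false.
(A) non-exempt — satisfied.
(B) no CBA — not met.
(ii): T OR F → true.
(a) = F AND T = false.
(b) not (past probation) — fails.
(c) no recent notice — fails.
(2): F OR F OR F → false.
Overall = T AND F = false.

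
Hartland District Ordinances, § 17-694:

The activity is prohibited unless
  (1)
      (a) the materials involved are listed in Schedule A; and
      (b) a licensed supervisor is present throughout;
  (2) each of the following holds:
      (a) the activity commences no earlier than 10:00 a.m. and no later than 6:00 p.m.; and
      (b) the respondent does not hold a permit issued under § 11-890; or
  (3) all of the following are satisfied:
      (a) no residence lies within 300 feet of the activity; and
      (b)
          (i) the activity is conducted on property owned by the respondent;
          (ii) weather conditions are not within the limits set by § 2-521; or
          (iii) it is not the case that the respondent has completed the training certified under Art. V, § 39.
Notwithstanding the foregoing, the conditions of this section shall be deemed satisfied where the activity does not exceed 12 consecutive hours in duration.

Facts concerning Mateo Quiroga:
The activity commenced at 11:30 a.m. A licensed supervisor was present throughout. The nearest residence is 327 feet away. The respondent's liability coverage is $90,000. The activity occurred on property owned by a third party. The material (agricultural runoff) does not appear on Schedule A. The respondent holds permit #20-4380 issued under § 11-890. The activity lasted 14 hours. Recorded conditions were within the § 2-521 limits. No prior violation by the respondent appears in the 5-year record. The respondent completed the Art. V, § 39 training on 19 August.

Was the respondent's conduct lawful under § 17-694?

No — unlawful.

(a) Schedule A material — fails.
(b) supervisor present — satisfied.
So (1) is not satisfied (F AND T).
(a) start within hours — holds.
(b) not (holds permit) — not met.
So (2) is not satisfied (T AND F).
(a) no residence in 300 ft — satisfied.
(i) own property — fails.
(ii) not (weather ok) — not met.
(iii) not (training certified) — not met.
So (b) is not satisfied (F OR F OR F).
(3) = T AND F = false.
Overall = F OR F OR F = false.
Exception (≤ 12 hrs duration) — not satisfied.
Result: main false OR exception false → false.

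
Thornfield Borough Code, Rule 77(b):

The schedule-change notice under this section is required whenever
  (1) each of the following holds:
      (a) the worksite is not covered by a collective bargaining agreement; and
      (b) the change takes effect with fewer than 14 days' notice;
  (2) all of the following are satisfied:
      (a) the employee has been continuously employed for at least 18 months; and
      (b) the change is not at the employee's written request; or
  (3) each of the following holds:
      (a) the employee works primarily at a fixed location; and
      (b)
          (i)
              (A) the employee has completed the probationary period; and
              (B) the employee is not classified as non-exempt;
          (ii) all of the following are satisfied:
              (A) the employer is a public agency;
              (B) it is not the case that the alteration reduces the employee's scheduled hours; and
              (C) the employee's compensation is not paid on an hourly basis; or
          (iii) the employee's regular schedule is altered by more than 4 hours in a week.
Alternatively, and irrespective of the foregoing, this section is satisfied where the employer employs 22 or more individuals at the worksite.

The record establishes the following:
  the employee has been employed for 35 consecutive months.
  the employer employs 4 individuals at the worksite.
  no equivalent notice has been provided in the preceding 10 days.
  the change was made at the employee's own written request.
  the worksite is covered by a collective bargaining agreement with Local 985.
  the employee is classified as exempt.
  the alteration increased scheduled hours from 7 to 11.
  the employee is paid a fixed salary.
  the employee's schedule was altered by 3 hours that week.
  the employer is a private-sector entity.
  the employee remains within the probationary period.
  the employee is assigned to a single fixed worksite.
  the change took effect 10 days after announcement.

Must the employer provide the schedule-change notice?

No — not required.

(a) no CBA — fails.
(b) < 14 days' notice — satisfied.
(1) = F AND T = false.
(a) tenure ≥ 18 mo. — holds.
(b) not employee-requested — not met.
(2) = T AND F = false.
(a) fixed location — holds.
(A) past probation — not satisfied.
(B) not (non-exempt) — satisfied.
(i): F AND T → false.
(A) public agency — not satisfied.
(B) not (hours reduced) — satisfied.
(C) not (hourly-paid) — holds.
(ii) = F AND T AND T = false.
(iii) schedule shift > 4h — not met.
So (b) is not satisfied (F OR F OR F).
(3) = T AND F = false.
So Overall is not satisfied (F OR F OR F).
Exception (≥ 22 at site) — not satisfied.
Result: main false OR exception false → false.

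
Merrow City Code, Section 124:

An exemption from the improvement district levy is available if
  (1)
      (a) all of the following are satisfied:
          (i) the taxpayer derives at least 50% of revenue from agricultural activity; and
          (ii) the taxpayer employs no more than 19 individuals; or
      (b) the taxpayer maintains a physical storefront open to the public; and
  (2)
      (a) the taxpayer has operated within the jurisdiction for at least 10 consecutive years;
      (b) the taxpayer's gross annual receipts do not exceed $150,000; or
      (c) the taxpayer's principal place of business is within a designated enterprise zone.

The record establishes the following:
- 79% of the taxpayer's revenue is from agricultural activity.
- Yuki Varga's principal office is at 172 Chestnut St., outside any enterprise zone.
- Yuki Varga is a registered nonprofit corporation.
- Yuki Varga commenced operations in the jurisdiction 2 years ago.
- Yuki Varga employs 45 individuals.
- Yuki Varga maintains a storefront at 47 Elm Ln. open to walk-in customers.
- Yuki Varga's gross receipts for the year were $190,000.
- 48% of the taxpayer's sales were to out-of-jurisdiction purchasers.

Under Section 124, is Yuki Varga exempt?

No — not exempt.

(i) ≥50% agricultural — satisfied.
(ii) ≤ 19 employees — not met.
(a): T AND F → false.
(b) has storefront — met.
So (1) is satisfied (F OR T).
(a) ≥ 10 yrs in jurisdiction — not met.
(b) receipts ≤ $150,000 — not met.
(c) in enterprise zone — not met.
(2): F OR F OR F → false.
So Overall is not satisfied (T AND F).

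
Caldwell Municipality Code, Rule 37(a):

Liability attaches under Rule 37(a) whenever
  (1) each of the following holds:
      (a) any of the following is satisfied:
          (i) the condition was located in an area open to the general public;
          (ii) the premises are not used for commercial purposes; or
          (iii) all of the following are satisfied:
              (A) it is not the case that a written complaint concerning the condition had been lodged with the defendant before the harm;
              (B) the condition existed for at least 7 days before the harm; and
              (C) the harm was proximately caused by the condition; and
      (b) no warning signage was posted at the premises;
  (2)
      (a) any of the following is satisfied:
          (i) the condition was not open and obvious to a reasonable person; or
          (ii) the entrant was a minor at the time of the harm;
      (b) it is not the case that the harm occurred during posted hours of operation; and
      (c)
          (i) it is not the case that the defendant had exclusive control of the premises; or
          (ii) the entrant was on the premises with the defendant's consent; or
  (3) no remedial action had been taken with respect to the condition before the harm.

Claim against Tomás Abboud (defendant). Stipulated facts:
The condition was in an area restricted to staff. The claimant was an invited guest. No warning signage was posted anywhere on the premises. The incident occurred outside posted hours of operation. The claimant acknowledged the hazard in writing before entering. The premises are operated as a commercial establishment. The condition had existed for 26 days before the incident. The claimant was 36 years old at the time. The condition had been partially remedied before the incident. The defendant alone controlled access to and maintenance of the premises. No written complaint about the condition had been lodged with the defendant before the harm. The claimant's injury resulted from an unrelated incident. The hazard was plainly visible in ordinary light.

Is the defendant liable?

(i) public area — not satisfied.
(ii) not (commercial use) — fails.
(A) not (complaint lodged) — holds.
(B) condition ≥7 days old — met.
(C) proximate cause — not satisfied.
(iii) = T AND T AND F = false.
(a): F OR F OR F → false.
(b) no signage posted — holds.
(1) = F AND T = false.
(i) not open/obvious — not satisfied.
(ii) entrant a minor — not met.
So (a) is not satisfied (F OR F).
(b) not (during posted hours) — met.
(i) not (exclusive control) — not met.
(ii) consent to enter — holds.
So (c) is satisfied (F OR T).
So (2) is not satisfied (F AND T AND T).
(3) no remedial action — not met.
Overall = F OR F OR F = false.

No — not liable.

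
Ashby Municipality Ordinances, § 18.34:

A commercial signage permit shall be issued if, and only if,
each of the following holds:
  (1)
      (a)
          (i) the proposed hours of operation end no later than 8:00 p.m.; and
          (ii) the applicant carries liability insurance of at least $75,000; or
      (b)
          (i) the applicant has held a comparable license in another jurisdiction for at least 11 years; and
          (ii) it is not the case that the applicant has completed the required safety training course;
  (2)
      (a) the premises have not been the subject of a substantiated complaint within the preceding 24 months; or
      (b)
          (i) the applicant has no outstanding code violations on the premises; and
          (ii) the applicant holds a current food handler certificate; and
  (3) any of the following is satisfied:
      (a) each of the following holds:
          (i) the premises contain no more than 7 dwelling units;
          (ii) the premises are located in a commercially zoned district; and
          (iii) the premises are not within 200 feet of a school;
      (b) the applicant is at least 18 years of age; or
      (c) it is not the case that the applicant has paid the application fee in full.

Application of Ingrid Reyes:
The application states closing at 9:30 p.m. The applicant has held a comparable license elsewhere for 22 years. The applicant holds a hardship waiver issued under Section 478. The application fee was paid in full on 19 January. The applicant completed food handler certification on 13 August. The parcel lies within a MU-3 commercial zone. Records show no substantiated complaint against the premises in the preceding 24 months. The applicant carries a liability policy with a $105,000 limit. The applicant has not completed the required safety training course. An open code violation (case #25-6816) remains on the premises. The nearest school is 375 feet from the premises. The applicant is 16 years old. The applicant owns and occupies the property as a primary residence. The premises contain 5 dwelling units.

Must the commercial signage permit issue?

(i) closes by 8 p.m. — not met.
(ii) insurance ≥ $75,000 — satisfied.
So (a) is not satisfied (F AND T).
(i) prior license ≥ 11 yr — satisfied.
(ii) not (safety training) — holds.
So (b) is satisfied (T AND T).
(1): F OR T → true.
(a) no complaint in 24 mo. — satisfied.
(i) no code violations — fails.
(ii) food handler cert. — met.
(b): F AND T → false.
(2): T OR F → true.
(i) ≤ 7 units — met.
(ii) commercially zoned — met.
(iii) ≥200 ft from school — satisfied.
(a) = T AND T AND T = true.
(b) age ≥ 18 — not met.
(c) not (fee paid) — not met.
(3) = T OR F OR F = true.
Overall: T AND T AND T → true.

Yes — granted.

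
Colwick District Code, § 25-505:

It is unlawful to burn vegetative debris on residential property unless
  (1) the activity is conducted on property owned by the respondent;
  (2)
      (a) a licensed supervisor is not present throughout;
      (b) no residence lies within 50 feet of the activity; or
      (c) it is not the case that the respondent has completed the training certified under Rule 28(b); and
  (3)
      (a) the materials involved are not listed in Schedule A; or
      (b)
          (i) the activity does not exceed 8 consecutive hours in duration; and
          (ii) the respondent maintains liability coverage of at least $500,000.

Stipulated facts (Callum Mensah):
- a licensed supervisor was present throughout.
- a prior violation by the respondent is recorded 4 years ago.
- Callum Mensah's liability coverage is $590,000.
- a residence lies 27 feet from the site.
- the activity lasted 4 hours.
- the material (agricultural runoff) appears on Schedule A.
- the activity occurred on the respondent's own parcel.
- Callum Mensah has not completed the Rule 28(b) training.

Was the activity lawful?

Yes — lawful.

(1) own property — met.
(a) not (supervisor present) — fails.
(b) no residence in 50 ft — fails.
(c) not (training certified) — holds.
So (2) is satisfied (F OR F OR T).
(a) not (Schedule A material) — not met.
(i) ≤ 8 hrs duration — satisfied.
(ii) coverage ≥ $500,000 — satisfied.
(b): T AND T → true.
So (3) is satisfied (F OR T).
Overall = T AND T AND T = true.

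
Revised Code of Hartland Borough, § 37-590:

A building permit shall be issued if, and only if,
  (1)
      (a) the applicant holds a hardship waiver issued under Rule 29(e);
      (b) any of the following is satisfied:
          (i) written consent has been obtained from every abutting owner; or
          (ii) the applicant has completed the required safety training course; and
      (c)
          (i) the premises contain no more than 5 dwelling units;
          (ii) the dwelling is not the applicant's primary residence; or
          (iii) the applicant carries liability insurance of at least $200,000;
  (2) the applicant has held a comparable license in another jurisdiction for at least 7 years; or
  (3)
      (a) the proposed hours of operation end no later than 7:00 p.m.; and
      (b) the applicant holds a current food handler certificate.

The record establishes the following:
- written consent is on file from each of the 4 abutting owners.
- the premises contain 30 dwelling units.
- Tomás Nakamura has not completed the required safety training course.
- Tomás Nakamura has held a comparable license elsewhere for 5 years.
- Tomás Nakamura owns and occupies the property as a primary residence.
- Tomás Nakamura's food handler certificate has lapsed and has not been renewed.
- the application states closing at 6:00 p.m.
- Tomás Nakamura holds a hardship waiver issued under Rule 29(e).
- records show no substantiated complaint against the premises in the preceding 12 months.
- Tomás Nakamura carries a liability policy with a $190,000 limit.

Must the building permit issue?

(a) hardship waiver — holds.
(i) all abutters consent — satisfied.
(ii) safety training — not satisfied.
(b) = T OR F = true.
(i) ≤ 5 units — fails.
(ii) not (primary residence) — not met.
(iii) insurance ≥ $200,000 — not met.
(c) = F OR F OR F = false.
So (1) is not satisfied (T AND T AND F).
(2) prior license ≥ 7 yr — not satisfied.
(a) closes by 7 p.m. — holds.
(b) food handler cert. — fails.
So (3) is not satisfied (T AND F).
Overall: F OR F OR F → false.

No — denied.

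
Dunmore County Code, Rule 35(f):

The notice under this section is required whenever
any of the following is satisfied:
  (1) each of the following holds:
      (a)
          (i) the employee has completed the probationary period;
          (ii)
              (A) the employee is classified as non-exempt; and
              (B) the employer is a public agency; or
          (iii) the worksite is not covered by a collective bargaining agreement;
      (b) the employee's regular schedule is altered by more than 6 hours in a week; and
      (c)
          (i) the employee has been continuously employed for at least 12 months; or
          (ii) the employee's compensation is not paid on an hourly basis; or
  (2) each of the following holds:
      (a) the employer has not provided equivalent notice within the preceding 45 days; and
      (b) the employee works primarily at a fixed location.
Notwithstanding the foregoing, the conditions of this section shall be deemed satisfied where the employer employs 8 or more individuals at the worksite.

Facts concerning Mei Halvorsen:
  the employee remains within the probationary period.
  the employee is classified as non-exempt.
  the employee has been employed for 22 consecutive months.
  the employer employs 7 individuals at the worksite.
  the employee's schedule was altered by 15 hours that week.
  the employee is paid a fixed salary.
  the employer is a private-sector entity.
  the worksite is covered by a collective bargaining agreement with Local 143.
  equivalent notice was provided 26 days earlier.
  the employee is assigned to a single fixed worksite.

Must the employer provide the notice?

No — not required.

(i) past probation — not satisfied.
(A) non-exempt — satisfied.
(B) public agency — not satisfied.
So (ii) is not satisfied (T AND F).
(iii) no CBA — fails.
(a) = F OR F OR F = false.
(b) schedule shift > 6h — met.
(i) tenure ≥ 12 mo. — satisfied.
(ii) not (hourly-paid) — holds.
(c): T OR T → true.
(1) = F AND T AND T = false.
(a) no recent notice — not met.
(b) fixed location — met.
(2): F AND T → false.
So Overall is not satisfied (F OR F).
Exception (≥ 8 at site) — not satisfied.
Result: main false OR exception false → false.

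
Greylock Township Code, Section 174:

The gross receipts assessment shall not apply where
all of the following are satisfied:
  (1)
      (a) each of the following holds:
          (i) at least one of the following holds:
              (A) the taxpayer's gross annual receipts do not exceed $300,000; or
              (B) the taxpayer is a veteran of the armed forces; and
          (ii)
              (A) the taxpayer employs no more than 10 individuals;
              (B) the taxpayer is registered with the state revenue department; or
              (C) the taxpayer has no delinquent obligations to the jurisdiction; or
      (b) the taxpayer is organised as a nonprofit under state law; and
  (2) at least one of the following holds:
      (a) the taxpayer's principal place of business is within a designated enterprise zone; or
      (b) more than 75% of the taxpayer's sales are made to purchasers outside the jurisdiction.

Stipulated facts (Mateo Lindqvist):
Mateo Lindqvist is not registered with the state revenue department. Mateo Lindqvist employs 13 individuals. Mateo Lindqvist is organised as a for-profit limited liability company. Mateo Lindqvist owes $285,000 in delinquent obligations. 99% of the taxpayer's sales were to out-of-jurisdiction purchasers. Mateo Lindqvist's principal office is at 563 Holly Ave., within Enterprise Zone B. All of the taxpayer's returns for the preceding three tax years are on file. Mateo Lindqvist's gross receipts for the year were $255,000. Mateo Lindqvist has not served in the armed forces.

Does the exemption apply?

(A) receipts ≤ $300,000 — satisfied.
(B) veteran — not met.
So (i) is satisfied (T OR F).
(A) ≤ 10 employees — fails.
(B) state-registered — fails.
(C) no delinquency — not met.
(ii) = F OR F OR F = false.
So (a) is not satisfied (T AND F).
(b) nonprofit — not satisfied.
(1) = F OR F = false.
(a) in enterprise zone — holds.
(b) >75% out-of-jur. sales — holds.
So (2) is satisfied (T OR T).
Overall = F AND T = false.

No — not exempt.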